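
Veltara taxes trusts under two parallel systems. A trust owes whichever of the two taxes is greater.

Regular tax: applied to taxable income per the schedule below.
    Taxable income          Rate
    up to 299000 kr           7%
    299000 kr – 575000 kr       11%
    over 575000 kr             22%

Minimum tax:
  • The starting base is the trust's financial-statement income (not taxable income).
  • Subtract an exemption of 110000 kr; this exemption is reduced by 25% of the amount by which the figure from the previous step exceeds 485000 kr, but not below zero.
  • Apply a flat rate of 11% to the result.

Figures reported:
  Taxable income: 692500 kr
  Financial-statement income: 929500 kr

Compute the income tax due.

102245 kr

Minimum tax:
  Base (financial-statement income): 929500 kr
  Exemption: 25% × (929500 kr − 485000 kr) = 111125 kr ≥ 110000 kr, so the exemption is fully phased out
  Base: 929500 kr − 0 kr = 929500 kr
  929500 kr × 11% = 102245 kr

Regular tax:
  299000 kr × 7% = 20930 kr
  276000 kr × 11% = 30360 kr
  117500 kr × 22% = 25850 kr
  → 77140 kr

102245 kr > 77140 kr, so the minimum tax is the binding amount.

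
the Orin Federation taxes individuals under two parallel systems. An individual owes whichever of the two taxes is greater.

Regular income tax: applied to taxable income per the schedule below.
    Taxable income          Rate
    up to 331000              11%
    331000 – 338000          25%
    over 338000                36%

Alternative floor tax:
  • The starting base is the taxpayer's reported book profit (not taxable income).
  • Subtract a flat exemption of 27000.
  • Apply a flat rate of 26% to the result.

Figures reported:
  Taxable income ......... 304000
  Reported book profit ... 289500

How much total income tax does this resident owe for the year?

Regular income tax:
  304000 × 11% = 33440

Alternative floor tax:
  Base (reported book profit): 289500
  Less exemption 27000 → base 262500
  262500 × 26% = 68250

68250 > 33440, so the alternative floor tax is the binding amount.

68250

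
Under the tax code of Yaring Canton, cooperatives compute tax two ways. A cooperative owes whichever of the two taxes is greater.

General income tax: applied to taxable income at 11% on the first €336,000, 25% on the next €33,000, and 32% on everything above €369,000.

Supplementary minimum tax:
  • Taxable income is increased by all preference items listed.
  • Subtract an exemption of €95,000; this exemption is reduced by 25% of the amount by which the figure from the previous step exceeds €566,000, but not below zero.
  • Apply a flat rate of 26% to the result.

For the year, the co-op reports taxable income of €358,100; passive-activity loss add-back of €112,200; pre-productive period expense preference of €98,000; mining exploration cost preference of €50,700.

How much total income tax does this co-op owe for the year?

€139,685

General income tax:
  €336,000 × 11% = €36,960
  €22,100 × 25% = €5,525
  → €42,485

Supplementary minimum tax:
  Adjusted income: €358,100 + €112,200 + €98,000 + €50,700 = €619,000
  Exemption: €95,000 − 25% × (€619,000 − €566,000) = €95,000 − €13,250 = €81,750
  Base: €619,000 − €81,750 = €537,250
  €537,250 × 26% = €139,685

€139,685 > €42,485, so the supplementary minimum tax is the binding amount.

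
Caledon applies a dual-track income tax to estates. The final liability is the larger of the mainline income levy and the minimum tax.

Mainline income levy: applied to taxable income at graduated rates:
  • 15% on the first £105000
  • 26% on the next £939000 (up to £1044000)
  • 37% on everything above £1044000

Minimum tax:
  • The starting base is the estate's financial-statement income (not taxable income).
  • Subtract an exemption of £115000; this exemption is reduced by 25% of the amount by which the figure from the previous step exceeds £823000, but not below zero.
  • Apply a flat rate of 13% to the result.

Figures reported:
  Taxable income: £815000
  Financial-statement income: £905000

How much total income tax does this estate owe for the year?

Mainline income levy:
  £105000 × 15% = £15750
  £710000 × 26% = £184600
  → £200350

Minimum tax:
  Base (financial-statement income): £905000
  Exemption: £115000 − 25% × (£905000 − £823000) = £115000 − £20500 = £94500
  Base: £905000 − £94500 = £810500
  £810500 × 13% = £105365

£200350 > £105365, so the mainline income levy governs.

£200350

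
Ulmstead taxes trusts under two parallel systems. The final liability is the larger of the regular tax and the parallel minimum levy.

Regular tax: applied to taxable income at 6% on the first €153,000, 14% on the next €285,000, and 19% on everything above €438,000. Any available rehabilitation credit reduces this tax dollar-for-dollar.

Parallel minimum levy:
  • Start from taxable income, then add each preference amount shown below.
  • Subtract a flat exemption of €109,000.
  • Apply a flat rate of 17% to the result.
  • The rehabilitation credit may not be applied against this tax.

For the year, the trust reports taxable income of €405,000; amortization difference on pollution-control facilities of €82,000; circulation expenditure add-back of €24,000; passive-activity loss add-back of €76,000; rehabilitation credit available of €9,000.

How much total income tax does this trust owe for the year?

€81,260

Regular tax:
  €153,000 × 6% = €9,180
  €252,000 × 14% = €35,280
  → €44,460
  Less rehabilitation credit €9,000 → €35,460

Parallel minimum levy:
  Adjusted income: €405,000 + €82,000 + €24,000 + €76,000 = €587,000
  Less exemption €109,000 → base €478,000
  €478,000 × 17% = €81,260

€81,260 > €35,460, so the parallel minimum levy is the binding amount.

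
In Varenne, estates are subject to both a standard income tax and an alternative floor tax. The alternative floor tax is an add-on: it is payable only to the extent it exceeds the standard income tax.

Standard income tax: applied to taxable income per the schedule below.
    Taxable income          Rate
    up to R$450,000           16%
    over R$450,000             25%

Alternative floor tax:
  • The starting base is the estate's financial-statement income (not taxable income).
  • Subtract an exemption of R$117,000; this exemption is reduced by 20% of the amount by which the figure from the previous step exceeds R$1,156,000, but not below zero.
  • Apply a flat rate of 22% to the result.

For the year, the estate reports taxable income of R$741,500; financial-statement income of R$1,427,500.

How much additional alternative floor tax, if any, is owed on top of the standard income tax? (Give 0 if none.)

Alternative floor tax:
  Base (financial-statement income): R$1,427,500
  Exemption: R$117,000 − 20% × (R$1,427,500 − R$1,156,000) = R$117,000 − R$54,300 = R$62,700
  Base: R$1,427,500 − R$62,700 = R$1,364,800
  R$1,364,800 × 22% = R$300,256

Standard income tax:
  R$450,000 × 16% = R$72,000
  R$291,500 × 25% = R$72,875
  → R$144,875

Excess of alternative floor tax over standard income tax: R$300,256 − R$144,875 = R$155,381.

R$155,381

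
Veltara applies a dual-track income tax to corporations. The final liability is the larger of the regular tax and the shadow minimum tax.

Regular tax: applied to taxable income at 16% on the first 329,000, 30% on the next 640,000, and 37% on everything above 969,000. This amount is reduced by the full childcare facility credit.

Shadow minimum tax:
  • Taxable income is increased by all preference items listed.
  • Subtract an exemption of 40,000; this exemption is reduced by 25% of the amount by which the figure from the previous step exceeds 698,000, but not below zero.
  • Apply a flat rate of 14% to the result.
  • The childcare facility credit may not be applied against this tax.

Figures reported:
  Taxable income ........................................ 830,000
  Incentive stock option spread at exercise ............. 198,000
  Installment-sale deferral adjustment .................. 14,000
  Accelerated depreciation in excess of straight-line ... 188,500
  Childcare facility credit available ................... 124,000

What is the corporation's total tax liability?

Shadow minimum tax:
  Adjusted income: 830,000 + 198,000 + 14,000 + 188,500 = 1,230,500
  Exemption: 25% × (1,230,500 − 698,000) = 133,125 ≥ 40,000, so the exemption is fully phased out
  Base: 1,230,500 − 0 = 1,230,500
  1,230,500 × 14% = 172,270

Regular tax:
  329,000 × 16% = 52,640
  501,000 × 30% = 150,300
  → 202,940
  Less childcare facility credit 124,000 → 78,940

172,270 > 78,940, so the shadow minimum tax is the binding amount.

172,270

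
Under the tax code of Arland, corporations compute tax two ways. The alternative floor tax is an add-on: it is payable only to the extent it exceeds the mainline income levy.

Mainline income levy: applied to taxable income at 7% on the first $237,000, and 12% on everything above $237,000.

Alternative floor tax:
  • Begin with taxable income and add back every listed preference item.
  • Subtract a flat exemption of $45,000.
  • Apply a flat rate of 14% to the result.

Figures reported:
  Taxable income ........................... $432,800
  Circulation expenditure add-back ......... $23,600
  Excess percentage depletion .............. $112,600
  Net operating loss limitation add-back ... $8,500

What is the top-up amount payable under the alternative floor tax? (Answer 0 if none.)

Alternative floor tax:
  Adjusted income: $432,800 + $23,600 + $112,600 + $8,500 = $577,500
  Less exemption $45,000 → base $532,500
  $532,500 × 14% = $74,550

Mainline income levy:
  $237,000 × 7% = $16,590
  $195,800 × 12% = $23,496
  → $40,086

Excess of alternative floor tax over mainline income levy: $74,550 − $40,086 = $34,464.

$34,464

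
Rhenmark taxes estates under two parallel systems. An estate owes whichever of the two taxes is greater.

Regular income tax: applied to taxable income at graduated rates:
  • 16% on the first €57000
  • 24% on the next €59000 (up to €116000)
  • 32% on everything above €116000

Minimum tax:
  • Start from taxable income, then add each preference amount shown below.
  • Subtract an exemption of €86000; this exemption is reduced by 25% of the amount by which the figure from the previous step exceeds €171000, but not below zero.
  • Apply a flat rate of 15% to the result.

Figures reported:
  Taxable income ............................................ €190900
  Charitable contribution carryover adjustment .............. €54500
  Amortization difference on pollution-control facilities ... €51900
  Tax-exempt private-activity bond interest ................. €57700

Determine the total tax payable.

€47250

Regular income tax:
  €57000 × 16% = €9120
  €59000 × 24% = €14160
  €74900 × 32% = €23968
  → €47248

Minimum tax:
  Adjusted income: €190900 + €54500 + €51900 + €57700 = €355000
  Exemption: €86000 − 25% × (€355000 − €171000) = €86000 − €46000 = €40000
  Base: €355000 − €40000 = €315000
  €315000 × 15% = €47250

€47250 > €47248, so the minimum tax is the binding amount.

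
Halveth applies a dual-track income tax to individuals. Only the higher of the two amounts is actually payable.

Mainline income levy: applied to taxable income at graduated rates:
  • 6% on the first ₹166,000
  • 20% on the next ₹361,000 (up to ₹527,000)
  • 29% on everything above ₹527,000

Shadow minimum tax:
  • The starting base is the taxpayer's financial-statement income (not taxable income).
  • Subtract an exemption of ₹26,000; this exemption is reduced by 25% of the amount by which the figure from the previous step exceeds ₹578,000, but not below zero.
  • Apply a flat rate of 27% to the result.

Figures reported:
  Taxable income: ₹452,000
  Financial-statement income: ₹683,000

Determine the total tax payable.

₹184,410

Mainline income levy:
  ₹166,000 × 6% = ₹9,960
  ₹286,000 × 20% = ₹57,200
  → ₹67,160

Shadow minimum tax:
  Base (financial-statement income): ₹683,000
  Exemption: 25% × (₹683,000 − ₹578,000) = ₹26,250 ≥ ₹26,000, so the exemption is fully phased out
  Base: ₹683,000 − ₹0 = ₹683,000
  ₹683,000 × 27% = ₹184,410

₹184,410 > ₹67,160, so the shadow minimum tax is the binding amount.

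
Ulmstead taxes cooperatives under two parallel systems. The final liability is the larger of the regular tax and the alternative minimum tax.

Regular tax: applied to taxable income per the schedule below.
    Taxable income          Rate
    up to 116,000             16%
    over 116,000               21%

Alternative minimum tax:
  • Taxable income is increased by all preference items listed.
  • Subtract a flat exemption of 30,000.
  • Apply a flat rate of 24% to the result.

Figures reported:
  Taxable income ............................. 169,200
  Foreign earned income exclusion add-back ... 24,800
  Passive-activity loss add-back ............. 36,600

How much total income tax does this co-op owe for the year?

Regular tax:
  116,000 × 16% = 18,560
  53,200 × 21% = 11,172
  → 29,732

Alternative minimum tax:
  Adjusted income: 169,200 + 24,800 + 36,600 = 230,600
  Less exemption 30,000 → base 200,600
  200,600 × 24% = 48,144

48,144 > 29,732, so the alternative minimum tax is the binding amount.

48,144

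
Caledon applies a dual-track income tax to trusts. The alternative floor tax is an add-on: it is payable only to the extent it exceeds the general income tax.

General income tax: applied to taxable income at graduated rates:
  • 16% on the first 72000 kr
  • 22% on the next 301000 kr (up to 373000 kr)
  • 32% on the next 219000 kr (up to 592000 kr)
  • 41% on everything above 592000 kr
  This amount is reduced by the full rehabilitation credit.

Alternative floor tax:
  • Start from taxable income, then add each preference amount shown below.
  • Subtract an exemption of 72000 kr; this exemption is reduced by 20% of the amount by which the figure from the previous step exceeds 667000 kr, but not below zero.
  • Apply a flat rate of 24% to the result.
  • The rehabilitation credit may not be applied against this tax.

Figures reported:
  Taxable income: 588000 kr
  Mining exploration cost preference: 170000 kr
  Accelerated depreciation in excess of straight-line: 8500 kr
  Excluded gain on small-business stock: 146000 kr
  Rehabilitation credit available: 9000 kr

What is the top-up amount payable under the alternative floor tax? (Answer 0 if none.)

General income tax:
  72000 kr × 16% = 11520 kr
  301000 kr × 22% = 66220 kr
  215000 kr × 32% = 68800 kr
  → 146540 kr
  Less rehabilitation credit 9000 kr → 137540 kr

Alternative floor tax:
  Adjusted income: 588000 kr + 170000 kr + 8500 kr + 146000 kr = 912500 kr
  Exemption: 72000 kr − 20% × (912500 kr − 667000 kr) = 72000 kr − 49100 kr = 22900 kr
  Base: 912500 kr − 22900 kr = 889600 kr
  889600 kr × 24% = 213504 kr

Excess of alternative floor tax over general income tax: 213504 kr − 137540 kr = 75964 kr.

75964 kr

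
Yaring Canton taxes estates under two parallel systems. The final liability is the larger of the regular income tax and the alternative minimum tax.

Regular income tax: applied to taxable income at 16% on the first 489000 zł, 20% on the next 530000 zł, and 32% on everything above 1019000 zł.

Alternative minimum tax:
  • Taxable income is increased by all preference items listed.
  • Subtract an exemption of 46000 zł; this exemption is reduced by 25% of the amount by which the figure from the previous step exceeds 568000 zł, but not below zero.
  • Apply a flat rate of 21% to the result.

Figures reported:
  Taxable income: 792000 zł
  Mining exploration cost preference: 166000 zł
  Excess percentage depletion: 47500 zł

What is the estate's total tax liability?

Regular income tax:
  489000 zł × 16% = 78240 zł
  303000 zł × 20% = 60600 zł
  → 138840 zł

Alternative minimum tax:
  Adjusted income: 792000 zł + 166000 zł + 47500 zł = 1005500 zł
  Exemption: 25% × (1005500 zł − 568000 zł) = 109375 zł ≥ 46000 zł, so the exemption is fully phased out
  Base: 1005500 zł − 0 zł = 1005500 zł
  1005500 zł × 21% = 211155 zł

211155 zł > 138840 zł, so the alternative minimum tax is the binding amount.

211155 zł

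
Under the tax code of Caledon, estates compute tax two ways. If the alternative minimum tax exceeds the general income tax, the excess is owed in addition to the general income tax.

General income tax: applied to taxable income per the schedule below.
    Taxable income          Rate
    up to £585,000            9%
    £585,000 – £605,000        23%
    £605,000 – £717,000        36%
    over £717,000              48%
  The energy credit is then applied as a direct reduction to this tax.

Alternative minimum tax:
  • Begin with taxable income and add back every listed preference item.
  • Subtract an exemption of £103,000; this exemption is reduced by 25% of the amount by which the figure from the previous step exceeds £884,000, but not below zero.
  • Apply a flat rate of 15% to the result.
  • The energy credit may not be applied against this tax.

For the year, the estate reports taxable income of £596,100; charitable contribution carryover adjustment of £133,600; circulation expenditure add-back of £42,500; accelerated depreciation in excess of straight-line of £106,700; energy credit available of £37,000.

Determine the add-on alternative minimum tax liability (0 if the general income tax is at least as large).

Alternative minimum tax:
  Adjusted income: £596,100 + £133,600 + £42,500 + £106,700 = £878,900
  Exemption: £878,900 ≤ £884,000, so full £103,000 applies
  Base: £878,900 − £103,000 = £775,900
  £775,900 × 15% = £116,385

General income tax:
  £585,000 × 9% = £52,650
  £11,100 × 23% = £2,553
  → £55,203
  Less energy credit £37,000 → £18,203

Excess of alternative minimum tax over general income tax: £116,385 − £18,203 = £98,182.

£98,182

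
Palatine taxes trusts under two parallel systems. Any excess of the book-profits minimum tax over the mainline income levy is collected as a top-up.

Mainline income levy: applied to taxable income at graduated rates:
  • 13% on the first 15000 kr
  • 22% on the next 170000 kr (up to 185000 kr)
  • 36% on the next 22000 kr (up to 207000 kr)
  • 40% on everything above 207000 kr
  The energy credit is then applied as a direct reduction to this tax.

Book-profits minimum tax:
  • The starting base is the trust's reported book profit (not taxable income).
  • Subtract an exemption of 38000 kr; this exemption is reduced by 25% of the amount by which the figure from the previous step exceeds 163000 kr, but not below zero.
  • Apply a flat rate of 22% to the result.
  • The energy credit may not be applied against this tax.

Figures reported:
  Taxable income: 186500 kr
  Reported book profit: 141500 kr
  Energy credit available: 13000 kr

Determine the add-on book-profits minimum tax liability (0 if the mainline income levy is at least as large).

0 kr

Mainline income levy:
  15000 kr × 13% = 1950 kr
  170000 kr × 22% = 37400 kr
  1500 kr × 36% = 540 kr
  → 39890 kr
  Less energy credit 13000 kr → 26890 kr

Book-profits minimum tax:
  Base (reported book profit): 141500 kr
  Exemption: 141500 kr ≤ 163000 kr, so full 38000 kr applies
  Base: 141500 kr − 38000 kr = 103500 kr
  103500 kr × 22% = 22770 kr

22770 kr ≤ 26890 kr, so no add-on is due.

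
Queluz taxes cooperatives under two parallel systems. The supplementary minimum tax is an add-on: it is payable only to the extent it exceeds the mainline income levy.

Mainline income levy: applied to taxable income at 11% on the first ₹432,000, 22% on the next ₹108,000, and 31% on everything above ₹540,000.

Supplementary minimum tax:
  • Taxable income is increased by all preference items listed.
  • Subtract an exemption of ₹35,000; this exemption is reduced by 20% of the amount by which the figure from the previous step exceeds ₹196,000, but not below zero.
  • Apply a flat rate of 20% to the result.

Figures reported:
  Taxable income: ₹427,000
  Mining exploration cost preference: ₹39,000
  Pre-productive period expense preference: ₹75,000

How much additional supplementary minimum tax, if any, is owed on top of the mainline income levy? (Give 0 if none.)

₹61,230

Supplementary minimum tax:
  Adjusted income: ₹427,000 + ₹39,000 + ₹75,000 = ₹541,000
  Exemption: 20% × (₹541,000 − ₹196,000) = ₹69,000 ≥ ₹35,000, so the exemption is fully phased out
  Base: ₹541,000 − ₹0 = ₹541,000
  ₹541,000 × 20% = ₹108,200

Mainline income levy:
  ₹427,000 × 11% = ₹46,970

Excess of supplementary minimum tax over mainline income levy: ₹108,200 − ₹46,970 = ₹61,230.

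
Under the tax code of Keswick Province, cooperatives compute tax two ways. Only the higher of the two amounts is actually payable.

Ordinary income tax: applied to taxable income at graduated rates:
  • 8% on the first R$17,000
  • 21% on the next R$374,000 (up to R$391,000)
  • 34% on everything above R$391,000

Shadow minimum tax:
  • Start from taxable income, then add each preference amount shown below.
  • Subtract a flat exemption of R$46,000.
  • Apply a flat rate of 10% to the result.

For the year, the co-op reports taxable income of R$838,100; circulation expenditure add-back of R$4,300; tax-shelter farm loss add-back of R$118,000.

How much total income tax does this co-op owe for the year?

Shadow minimum tax:
  Adjusted income: R$838,100 + R$4,300 + R$118,000 = R$960,400
  Less exemption R$46,000 → base R$914,400
  R$914,400 × 10% = R$91,440

Ordinary income tax:
  R$17,000 × 8% = R$1,360
  R$374,000 × 21% = R$78,540
  R$447,100 × 34% = R$152,014
  → R$231,914

R$231,914 > R$91,440, so the ordinary income tax governs.

R$231,914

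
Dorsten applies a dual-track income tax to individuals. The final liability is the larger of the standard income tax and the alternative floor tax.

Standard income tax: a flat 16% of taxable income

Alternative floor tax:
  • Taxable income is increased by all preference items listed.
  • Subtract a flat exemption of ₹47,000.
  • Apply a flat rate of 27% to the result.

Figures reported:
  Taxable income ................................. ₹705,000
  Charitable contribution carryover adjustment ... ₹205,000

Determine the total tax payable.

Alternative floor tax:
  Adjusted income: ₹705,000 + ₹205,000 = ₹910,000
  Less exemption ₹47,000 → base ₹863,000
  ₹863,000 × 27% = ₹233,010

Standard income tax:
  ₹705,000 × 16% = ₹112,800

₹233,010 > ₹112,800, so the alternative floor tax is the binding amount.

₹233,010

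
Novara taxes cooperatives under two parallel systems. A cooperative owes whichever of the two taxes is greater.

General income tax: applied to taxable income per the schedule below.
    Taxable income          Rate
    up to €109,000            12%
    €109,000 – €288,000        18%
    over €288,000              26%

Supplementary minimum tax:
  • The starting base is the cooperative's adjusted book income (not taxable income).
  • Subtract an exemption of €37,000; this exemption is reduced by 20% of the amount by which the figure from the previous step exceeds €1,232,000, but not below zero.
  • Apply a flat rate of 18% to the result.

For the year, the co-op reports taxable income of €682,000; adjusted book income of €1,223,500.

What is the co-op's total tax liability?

General income tax:
  €109,000 × 12% = €13,080
  €179,000 × 18% = €32,220
  €394,000 × 26% = €102,440
  → €147,740

Supplementary minimum tax:
  Base (adjusted book income): €1,223,500
  Exemption: €1,223,500 ≤ €1,232,000, so full €37,000 applies
  Base: €1,223,500 − €37,000 = €1,186,500
  €1,186,500 × 18% = €213,570

€213,570 > €147,740, so the supplementary minimum tax is the binding amount.

€213,570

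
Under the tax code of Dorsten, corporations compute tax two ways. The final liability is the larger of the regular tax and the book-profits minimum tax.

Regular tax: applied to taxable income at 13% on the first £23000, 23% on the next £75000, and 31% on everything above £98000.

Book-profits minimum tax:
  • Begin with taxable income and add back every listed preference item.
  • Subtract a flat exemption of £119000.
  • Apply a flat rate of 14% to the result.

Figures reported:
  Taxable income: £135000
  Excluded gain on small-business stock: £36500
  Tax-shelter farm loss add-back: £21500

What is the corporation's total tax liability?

£31710

Regular tax:
  £23000 × 13% = £2990
  £75000 × 23% = £17250
  £37000 × 31% = £11470
  → £31710

Book-profits minimum tax:
  Adjusted income: £135000 + £36500 + £21500 = £193000
  Less exemption £119000 → base £74000
  £74000 × 14% = £10360

£31710 > £10360, so the regular tax governs.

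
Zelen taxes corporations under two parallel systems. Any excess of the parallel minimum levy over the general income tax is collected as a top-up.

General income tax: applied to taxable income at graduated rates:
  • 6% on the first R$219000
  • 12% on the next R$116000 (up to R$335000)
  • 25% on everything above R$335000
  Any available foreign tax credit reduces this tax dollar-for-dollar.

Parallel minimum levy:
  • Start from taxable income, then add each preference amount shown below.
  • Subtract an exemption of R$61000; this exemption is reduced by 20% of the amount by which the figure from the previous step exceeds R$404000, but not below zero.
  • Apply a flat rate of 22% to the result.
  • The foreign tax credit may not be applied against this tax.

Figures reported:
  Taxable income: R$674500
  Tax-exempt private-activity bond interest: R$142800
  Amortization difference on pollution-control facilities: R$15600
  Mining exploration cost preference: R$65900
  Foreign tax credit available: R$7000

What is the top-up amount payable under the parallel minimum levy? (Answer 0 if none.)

Parallel minimum levy:
  Adjusted income: R$674500 + R$142800 + R$15600 + R$65900 = R$898800
  Exemption: 20% × (R$898800 − R$404000) = R$98960 ≥ R$61000, so the exemption is fully phased out
  Base: R$898800 − R$0 = R$898800
  R$898800 × 22% = R$197736

General income tax:
  R$219000 × 6% = R$13140
  R$116000 × 12% = R$13920
  R$339500 × 25% = R$84875
  → R$111935
  Less foreign tax credit R$7000 → R$104935

Excess of parallel minimum levy over general income tax: R$197736 − R$104935 = R$92801.

R$92801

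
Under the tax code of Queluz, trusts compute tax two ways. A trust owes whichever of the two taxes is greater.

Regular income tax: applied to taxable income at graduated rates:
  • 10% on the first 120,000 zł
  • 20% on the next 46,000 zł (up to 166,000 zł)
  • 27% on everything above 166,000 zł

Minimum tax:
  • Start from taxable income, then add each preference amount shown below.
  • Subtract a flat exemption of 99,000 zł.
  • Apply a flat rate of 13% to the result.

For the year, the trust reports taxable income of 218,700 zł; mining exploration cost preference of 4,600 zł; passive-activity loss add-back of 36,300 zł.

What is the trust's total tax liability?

35,429 zł

Minimum tax:
  Adjusted income: 218,700 zł + 4,600 zł + 36,300 zł = 259,600 zł
  Less exemption 99,000 zł → base 160,600 zł
  160,600 zł × 13% = 20,878 zł

Regular income tax:
  120,000 zł × 10% = 12,000 zł
  46,000 zł × 20% = 9,200 zł
  52,700 zł × 27% = 14,229 zł
  → 35,429 zł

35,429 zł > 20,878 zł, so the regular income tax governs.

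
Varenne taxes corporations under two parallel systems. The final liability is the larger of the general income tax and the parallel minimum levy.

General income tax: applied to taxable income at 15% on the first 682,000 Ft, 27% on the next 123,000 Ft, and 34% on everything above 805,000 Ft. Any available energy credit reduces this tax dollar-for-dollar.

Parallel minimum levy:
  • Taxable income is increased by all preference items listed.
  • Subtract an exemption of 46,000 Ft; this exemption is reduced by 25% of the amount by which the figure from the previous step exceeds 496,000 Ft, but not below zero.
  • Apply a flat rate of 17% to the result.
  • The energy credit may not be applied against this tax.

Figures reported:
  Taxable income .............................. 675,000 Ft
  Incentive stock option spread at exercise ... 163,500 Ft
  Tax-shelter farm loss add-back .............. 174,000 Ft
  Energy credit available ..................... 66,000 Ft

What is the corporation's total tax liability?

172,125 Ft

General income tax:
  675,000 Ft × 15% = 101,250 Ft
  Less energy credit 66,000 Ft → 35,250 Ft

Parallel minimum levy:
  Adjusted income: 675,000 Ft + 163,500 Ft + 174,000 Ft = 1,012,500 Ft
  Exemption: 25% × (1,012,500 Ft − 496,000 Ft) = 129,125 Ft ≥ 46,000 Ft, so the exemption is fully phased out
  Base: 1,012,500 Ft − 0 Ft = 1,012,500 Ft
  1,012,500 Ft × 17% = 172,125 Ft

172,125 Ft > 35,250 Ft, so the parallel minimum levy is the binding amount.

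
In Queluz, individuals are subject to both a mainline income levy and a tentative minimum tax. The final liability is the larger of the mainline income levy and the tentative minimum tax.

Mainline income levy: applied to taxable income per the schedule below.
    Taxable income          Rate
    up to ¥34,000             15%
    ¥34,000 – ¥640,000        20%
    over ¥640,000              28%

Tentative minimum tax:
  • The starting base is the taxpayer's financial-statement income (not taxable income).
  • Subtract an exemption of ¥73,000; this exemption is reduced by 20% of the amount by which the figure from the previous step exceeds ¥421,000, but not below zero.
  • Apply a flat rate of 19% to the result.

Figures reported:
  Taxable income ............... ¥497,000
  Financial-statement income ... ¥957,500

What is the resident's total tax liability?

Tentative minimum tax:
  Base (financial-statement income): ¥957,500
  Exemption: 20% × (¥957,500 − ¥421,000) = ¥107,300 ≥ ¥73,000, so the exemption is fully phased out
  Base: ¥957,500 − ¥0 = ¥957,500
  ¥957,500 × 19% = ¥181,925

Mainline income levy:
  ¥34,000 × 15% = ¥5,100
  ¥463,000 × 20% = ¥92,600
  → ¥97,700

¥181,925 > ¥97,700, so the tentative minimum tax is the binding amount.

¥181,925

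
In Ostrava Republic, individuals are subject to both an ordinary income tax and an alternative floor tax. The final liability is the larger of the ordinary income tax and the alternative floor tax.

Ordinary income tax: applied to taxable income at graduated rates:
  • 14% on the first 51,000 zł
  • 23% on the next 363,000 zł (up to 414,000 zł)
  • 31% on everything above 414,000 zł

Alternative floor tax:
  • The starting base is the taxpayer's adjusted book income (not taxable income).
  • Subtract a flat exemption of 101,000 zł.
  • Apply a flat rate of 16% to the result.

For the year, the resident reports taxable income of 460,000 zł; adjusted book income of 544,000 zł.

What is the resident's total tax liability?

Alternative floor tax:
  Base (adjusted book income): 544,000 zł
  Less exemption 101,000 zł → base 443,000 zł
  443,000 zł × 16% = 70,880 zł

Ordinary income tax:
  51,000 zł × 14% = 7,140 zł
  363,000 zł × 23% = 83,490 zł
  46,000 zł × 31% = 14,260 zł
  → 104,890 zł

104,890 zł > 70,880 zł, so the ordinary income tax governs.

104,890 zł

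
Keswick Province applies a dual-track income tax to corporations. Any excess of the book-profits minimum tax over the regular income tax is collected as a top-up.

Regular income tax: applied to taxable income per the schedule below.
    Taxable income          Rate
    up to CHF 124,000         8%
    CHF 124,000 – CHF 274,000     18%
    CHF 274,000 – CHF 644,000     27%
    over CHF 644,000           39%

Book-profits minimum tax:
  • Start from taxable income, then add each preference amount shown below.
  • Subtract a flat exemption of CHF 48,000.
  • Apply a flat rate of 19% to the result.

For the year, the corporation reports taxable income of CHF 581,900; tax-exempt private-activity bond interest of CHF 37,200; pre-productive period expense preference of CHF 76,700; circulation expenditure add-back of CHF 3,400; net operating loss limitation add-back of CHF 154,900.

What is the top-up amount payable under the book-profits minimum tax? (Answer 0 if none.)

CHF 33,106

Book-profits minimum tax:
  Adjusted income: CHF 581,900 + CHF 37,200 + CHF 76,700 + CHF 3,400 + CHF 154,900 = CHF 854,100
  Less exemption CHF 48,000 → base CHF 806,100
  CHF 806,100 × 19% = CHF 153,159

Regular income tax:
  CHF 124,000 × 8% = CHF 9,920
  CHF 150,000 × 18% = CHF 27,000
  CHF 307,900 × 27% = CHF 83,133
  → CHF 120,053

Excess of book-profits minimum tax over regular income tax: CHF 153,159 − CHF 120,053 = CHF 33,106.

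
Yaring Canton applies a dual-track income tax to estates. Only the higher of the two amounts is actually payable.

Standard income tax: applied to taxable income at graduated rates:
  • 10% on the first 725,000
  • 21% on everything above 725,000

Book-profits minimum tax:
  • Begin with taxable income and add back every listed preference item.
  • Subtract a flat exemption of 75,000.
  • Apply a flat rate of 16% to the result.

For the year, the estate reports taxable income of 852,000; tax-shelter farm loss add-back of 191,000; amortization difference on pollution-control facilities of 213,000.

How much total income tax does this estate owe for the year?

Book-profits minimum tax:
  Adjusted income: 852,000 + 191,000 + 213,000 = 1,256,000
  Less exemption 75,000 → base 1,181,000
  1,181,000 × 16% = 188,960

Standard income tax:
  725,000 × 10% = 72,500
  127,000 × 21% = 26,670
  → 99,170

188,960 > 99,170, so the book-profits minimum tax is the binding amount.

188,960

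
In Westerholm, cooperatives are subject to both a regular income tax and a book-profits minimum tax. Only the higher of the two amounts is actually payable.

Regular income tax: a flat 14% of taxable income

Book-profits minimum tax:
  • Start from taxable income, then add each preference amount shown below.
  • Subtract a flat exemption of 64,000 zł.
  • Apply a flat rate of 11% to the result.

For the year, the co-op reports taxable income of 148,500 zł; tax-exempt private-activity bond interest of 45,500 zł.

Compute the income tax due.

Book-profits minimum tax:
  Adjusted income: 148,500 zł + 45,500 zł = 194,000 zł
  Less exemption 64,000 zł → base 130,000 zł
  130,000 zł × 11% = 14,300 zł

Regular income tax:
  148,500 zł × 14% = 20,790 zł

20,790 zł > 14,300 zł, so the regular income tax governs.

20,790 zł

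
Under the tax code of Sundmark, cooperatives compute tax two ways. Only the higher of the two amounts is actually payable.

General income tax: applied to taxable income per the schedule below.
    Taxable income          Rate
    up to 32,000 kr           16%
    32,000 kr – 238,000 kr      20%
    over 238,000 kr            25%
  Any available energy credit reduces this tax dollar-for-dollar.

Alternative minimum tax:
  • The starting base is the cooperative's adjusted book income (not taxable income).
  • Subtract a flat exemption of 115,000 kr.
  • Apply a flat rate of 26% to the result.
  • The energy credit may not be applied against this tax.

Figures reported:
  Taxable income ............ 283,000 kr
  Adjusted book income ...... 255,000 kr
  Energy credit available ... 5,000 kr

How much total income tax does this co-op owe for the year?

Alternative minimum tax:
  Base (adjusted book income): 255,000 kr
  Less exemption 115,000 kr → base 140,000 kr
  140,000 kr × 26% = 36,400 kr

General income tax:
  32,000 kr × 16% = 5,120 kr
  206,000 kr × 20% = 41,200 kr
  45,000 kr × 25% = 11,250 kr
  → 57,570 kr
  Less energy credit 5,000 kr → 52,570 kr

52,570 kr > 36,400 kr, so the general income tax governs.

52,570 kr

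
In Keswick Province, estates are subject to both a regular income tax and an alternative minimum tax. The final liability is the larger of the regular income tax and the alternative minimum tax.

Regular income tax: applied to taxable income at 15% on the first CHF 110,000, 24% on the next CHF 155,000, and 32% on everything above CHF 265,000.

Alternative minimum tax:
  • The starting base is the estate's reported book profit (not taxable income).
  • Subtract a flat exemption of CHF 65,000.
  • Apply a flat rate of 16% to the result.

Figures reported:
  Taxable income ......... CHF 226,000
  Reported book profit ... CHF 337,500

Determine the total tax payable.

Alternative minimum tax:
  Base (reported book profit): CHF 337,500
  Less exemption CHF 65,000 → base CHF 272,500
  CHF 272,500 × 16% = CHF 43,600

Regular income tax:
  CHF 110,000 × 15% = CHF 16,500
  CHF 116,000 × 24% = CHF 27,840
  → CHF 44,340

CHF 44,340 > CHF 43,600, so the regular income tax governs.

CHF 44,340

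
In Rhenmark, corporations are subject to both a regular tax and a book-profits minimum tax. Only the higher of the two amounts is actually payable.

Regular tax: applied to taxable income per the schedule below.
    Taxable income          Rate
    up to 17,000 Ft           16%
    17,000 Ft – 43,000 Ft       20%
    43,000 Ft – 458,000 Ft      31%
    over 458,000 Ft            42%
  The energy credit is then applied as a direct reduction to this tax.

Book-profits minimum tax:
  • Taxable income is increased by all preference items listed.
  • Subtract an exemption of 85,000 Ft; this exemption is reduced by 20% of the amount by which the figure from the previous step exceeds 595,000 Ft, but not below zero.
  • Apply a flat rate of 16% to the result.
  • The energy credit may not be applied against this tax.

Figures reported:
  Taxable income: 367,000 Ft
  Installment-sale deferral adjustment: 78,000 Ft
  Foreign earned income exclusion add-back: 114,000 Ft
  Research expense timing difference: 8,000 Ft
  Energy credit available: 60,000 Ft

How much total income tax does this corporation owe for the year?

77,120 Ft

Regular tax:
  17,000 Ft × 16% = 2,720 Ft
  26,000 Ft × 20% = 5,200 Ft
  324,000 Ft × 31% = 100,440 Ft
  → 108,360 Ft
  Less energy credit 60,000 Ft → 48,360 Ft

Book-profits minimum tax:
  Adjusted income: 367,000 Ft + 78,000 Ft + 114,000 Ft + 8,000 Ft = 567,000 Ft
  Exemption: 567,000 Ft ≤ 595,000 Ft, so full 85,000 Ft applies
  Base: 567,000 Ft − 85,000 Ft = 482,000 Ft
  482,000 Ft × 16% = 77,120 Ft

77,120 Ft > 48,360 Ft, so the book-profits minimum tax is the binding amount.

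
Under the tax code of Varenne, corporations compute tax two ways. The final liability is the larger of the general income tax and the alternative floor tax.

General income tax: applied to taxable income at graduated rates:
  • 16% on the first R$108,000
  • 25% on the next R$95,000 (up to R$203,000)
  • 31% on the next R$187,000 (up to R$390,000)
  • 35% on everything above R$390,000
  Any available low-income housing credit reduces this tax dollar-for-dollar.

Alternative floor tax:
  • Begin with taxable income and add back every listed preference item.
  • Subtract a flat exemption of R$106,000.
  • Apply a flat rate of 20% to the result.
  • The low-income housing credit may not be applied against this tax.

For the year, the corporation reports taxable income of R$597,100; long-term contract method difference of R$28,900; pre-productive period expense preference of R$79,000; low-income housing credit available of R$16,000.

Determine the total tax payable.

General income tax:
  R$108,000 × 16% = R$17,280
  R$95,000 × 25% = R$23,750
  R$187,000 × 31% = R$57,970
  R$207,100 × 35% = R$72,485
  → R$171,485
  Less low-income housing credit R$16,000 → R$155,485

Alternative floor tax:
  Adjusted income: R$597,100 + R$28,900 + R$79,000 = R$705,000
  Less exemption R$106,000 → base R$599,000
  R$599,000 × 20% = R$119,800

R$155,485 > R$119,800, so the general income tax governs.

R$155,485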